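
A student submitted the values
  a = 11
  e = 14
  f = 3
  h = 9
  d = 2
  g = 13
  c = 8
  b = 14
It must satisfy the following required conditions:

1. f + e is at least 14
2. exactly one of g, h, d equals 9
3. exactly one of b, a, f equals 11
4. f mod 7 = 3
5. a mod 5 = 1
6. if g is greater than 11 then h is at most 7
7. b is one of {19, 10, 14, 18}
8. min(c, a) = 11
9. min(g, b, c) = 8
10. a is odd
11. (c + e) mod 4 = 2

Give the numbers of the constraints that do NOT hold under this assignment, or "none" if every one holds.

1. f + e = 3 + 14 = 17; 17 ≥ 14  true
2. g=13, h=9, d=2; 1 of them equals 9  true
3. b=14, a=11, f=3; 1 of them equals 11  true
4. 3 mod 7 = 3  true
5. 11 mod 5 = 1  true
6. g = 13 > 11, so we need h ≤ 7; but h = 9 > 7  false
7. b = 14 is in {19, 10, 14, 18}  true
8. min(8, 11) = 8, not 11  false
9. min(13, 14, 8) = 8  true
10. a = 11 is odd  true
11. c + e = 22; 22 mod 4 = 2  true

Constraints 6 and 8 do not hold.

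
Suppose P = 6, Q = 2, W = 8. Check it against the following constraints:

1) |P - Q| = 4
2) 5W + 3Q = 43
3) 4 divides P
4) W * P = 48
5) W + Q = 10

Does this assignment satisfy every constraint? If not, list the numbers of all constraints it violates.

1) |6 - 2| = 4 — holds.
2) 5W + 3Q = 5(8) + 3(2) = 46, not 43 — does not hold.
3) 6 = 4*1 + 2, so 4 does not divide 6 — does not hold.
4) W * P = 8 * 6 = 48 — holds.
5) W + Q = 8 + 2 = 10 — holds.

No — constraints 2 and 3 are not satisfied.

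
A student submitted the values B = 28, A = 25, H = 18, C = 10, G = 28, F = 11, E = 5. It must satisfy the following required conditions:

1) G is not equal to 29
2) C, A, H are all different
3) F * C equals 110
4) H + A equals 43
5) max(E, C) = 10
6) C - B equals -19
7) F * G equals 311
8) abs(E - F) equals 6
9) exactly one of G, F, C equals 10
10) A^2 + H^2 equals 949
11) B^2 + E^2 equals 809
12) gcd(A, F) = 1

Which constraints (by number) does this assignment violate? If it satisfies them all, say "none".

1) G = 28, and 28 ≠ 29 — holds.
2) values 10, 25, 18 are pairwise distinct — holds.
3) F * C = 11 * 10 = 110 — holds.
4) H + A = 18 + 25 = 43 — holds.
5) max(5, 10) = 10 — holds.
6) C - B = 10 - 28 = -18, not -19 — does not hold.
7) F * G = 11 * 28 = 308, not 311 — does not hold.
8) abs(5 - 11) = 6 — holds.
9) G=28, F=11, C=10; 1 of them equals 10 — holds.
10) A^2 + H^2 = 25^2 + 18^2 = 625 + 324 = 949 — holds.
11) B^2 + E^2 = 28^2 + 5^2 = 784 + 25 = 809 — holds.
12) gcd(25, 11) = 1 — holds.

The assignment fails constraints 6, 7.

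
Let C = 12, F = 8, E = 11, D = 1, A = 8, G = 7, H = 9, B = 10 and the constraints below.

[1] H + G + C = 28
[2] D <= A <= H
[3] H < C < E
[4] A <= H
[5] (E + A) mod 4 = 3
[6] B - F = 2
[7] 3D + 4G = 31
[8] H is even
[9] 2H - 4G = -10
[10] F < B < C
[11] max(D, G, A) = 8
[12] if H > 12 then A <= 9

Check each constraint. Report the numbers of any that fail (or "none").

The assignment fails constraints 3 and 8.

[1] H + G + C = 9 + 7 + 12 = 28 — holds.
[2] values 1 <= 8 <= 9 — holds.
[3] values 9, 12, 11; C = 12 is not < E = 11 — fails.
[4] A = 8, H = 9; 8 ≤ 9 — holds.
[5] E + A = 19; 19 mod 4 = 3 — holds.
[6] B - F = 10 - 8 = 2 — holds.
[7] 3D + 4G = 3(1) + 4(7) = 31 — holds.
[8] H = 9 is odd — fails.
[9] 2H - 4G = 2(9) - 4(7) = -10 — holds.
[10] values 8 < 10 < 12 — holds.
[11] max(1, 7, 8) = 8 — holds.
[12] H = 9, not > 12; antecedent false, conditional vacuously true — holds.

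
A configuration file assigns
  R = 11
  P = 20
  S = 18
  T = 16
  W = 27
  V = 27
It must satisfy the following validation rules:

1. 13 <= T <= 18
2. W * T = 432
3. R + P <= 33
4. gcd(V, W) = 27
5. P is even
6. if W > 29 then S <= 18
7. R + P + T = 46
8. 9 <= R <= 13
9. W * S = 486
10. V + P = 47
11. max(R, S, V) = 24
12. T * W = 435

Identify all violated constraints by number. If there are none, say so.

Constraints 7, 11, and 12 are violated.

1. T = 16 lies in [13, 18] — satisfied.
2. W * T = 27 * 16 = 432 — satisfied.
3. R + P = 11 + 20 = 31; 31 ≤ 33 — satisfied.
4. gcd(27, 27) = 27 — satisfied.
5. P = 20 is even — satisfied.
6. W = 27, not > 29; antecedent false, conditional vacuously true — satisfied.
7. R + P + T = 11 + 20 + 16 = 47, not 46 — violated.
8. R = 11 lies in [9, 13] — satisfied.
9. W * S = 27 * 18 = 486 — satisfied.
10. V + P = 27 + 20 = 47 — satisfied.
11. max(11, 18, 27) = 27, not 24 — violated.
12. T * W = 16 * 27 = 432, not 435 — violated.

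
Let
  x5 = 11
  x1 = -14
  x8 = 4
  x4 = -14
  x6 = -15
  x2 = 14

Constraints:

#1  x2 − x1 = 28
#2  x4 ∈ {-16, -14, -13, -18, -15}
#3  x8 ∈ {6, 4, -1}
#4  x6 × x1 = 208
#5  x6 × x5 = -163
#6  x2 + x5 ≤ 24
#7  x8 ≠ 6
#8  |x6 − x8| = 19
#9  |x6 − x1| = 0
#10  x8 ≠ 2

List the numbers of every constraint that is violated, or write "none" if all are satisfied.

Constraints 4, 5, 6, and 9 do not hold.

#1 x2 − x1 = 14 − (-14) = 28 — holds.
#2 x4 = -14 is in {-16, -14, -13, -18, -15} — holds.
#3 x8 = 4 is in {6, 4, -1} — holds.
#4 x6 × x1 = -15 × (-14) = 210, not 208 — fails.
#5 x6 × x5 = -15 × 11 = -165, not -163 — fails.
#6 x2 + x5 = 14 + 11 = 25; 25 > 24, bound 24 not met — fails.
#7 x8 = 4, and 4 ≠ 6 — holds.
#8 |-15 − 4| = 19 — holds.
#9 |-15 − (-14)| = 1, not 0 — fails.
#10 x8 = 4, and 4 ≠ 2 — holds.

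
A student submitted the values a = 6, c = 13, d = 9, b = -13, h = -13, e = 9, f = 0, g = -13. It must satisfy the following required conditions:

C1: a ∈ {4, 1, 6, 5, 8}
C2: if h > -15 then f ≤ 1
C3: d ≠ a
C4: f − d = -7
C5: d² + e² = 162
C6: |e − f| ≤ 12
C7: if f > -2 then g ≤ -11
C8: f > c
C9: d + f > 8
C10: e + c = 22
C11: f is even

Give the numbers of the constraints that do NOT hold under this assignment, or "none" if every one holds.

Violated: 4, 8.

C1: a = 6 is in {4, 1, 6, 5, 8}  yes
C2: h = -13 > -15, so we need f ≤ 1; f = 0 ≤ 1  yes
C3: d = 9, a = 6; distinct  yes
C4: f − d = 0 − 9 = -9, not -7  no
C5: d² + e² = 9² + 9² = 81 + 81 = 162  yes
C6: |9 − 0| = 9; 9 ≤ 12  yes
C7: f = 0 > -2, so we need g ≤ -11; g = -13 ≤ -11  yes
C8: f = 0, c = 13; 0 ≤ 13 (want >)  no
C9: d + f = 9 + 0 = 9; 9 > 8  yes
C10: e + c = 9 + 13 = 22  yes
C11: f = 0 is even  yes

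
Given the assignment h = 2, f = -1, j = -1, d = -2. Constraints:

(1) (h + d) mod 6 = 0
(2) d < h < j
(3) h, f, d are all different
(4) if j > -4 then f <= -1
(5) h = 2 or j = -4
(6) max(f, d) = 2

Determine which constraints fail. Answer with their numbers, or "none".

The assignment fails constraints 2, 6.

(1) h + d = 0; 0 mod 6 = 0  OK
(2) values -2, 2, -1; h = 2 is not < j = -1  FAIL
(3) values 2, -1, -2 are pairwise distinct  OK
(4) j = -1 > -4, so we need f ≤ -1; f = -1 ≤ -1  OK
(5) h = 2 = 2 (first disjunct)  OK
(6) max(-1, -2) = -1, not 2  FAIL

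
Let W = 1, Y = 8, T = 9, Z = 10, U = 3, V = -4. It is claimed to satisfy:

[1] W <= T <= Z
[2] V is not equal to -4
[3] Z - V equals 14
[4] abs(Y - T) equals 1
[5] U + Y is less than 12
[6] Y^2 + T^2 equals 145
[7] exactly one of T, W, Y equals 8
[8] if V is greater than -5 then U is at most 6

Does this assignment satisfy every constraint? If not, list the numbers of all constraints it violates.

Constraint 2 does not hold.

[1] values 1 <= 9 <= 10 — holds.
[2] V = -4, but -4 is required to differ — fails.
[3] Z - V = 10 - (-4) = 14 — holds.
[4] abs(8 - 9) = 1 — holds.
[5] U + Y = 3 + 8 = 11; 11 < 12 — holds.
[6] Y^2 + T^2 = 8^2 + 9^2 = 64 + 81 = 145 — holds.
[7] T=9, W=1, Y=8; 1 of them equals 8 — holds.
[8] V = -4 > -5, so we need U ≤ 6; U = 3 ≤ 6 — holds.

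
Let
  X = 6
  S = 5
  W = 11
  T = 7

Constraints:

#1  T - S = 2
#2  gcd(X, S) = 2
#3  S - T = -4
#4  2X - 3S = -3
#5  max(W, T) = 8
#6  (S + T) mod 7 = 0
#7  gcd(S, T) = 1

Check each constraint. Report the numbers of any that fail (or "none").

#1 T - S = 7 - 5 = 2 — OK.
#2 gcd(6, 5) = 1, not 2 — violated.
#3 S - T = 5 - 7 = -2, not -4 — violated.
#4 2X - 3S = 2(6) - 3(5) = -3 — OK.
#5 max(11, 7) = 11, not 8 — violated.
#6 S + T = 12; 12 mod 7 = 5, not 0 — violated.
#7 gcd(5, 7) = 1 — OK.

No — constraints 2, 3, 5, 6 are not satisfied.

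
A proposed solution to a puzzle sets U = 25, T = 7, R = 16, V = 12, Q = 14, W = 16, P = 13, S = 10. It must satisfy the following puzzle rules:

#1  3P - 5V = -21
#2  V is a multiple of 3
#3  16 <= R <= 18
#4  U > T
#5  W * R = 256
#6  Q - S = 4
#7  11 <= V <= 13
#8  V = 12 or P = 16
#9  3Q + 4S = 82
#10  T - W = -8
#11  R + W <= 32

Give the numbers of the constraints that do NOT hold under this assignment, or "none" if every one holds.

No — constraint 10 is not satisfied.

#1 3P - 5V = 3(13) - 5(12) = -21  yes
#2 12 / 3 = 4, so 3 divides 12  yes
#3 R = 16 lies in [16, 18]  yes
#4 U = 25, T = 7; 25 > 7  yes
#5 W * R = 16 * 16 = 256  yes
#6 Q - S = 14 - 10 = 4  yes
#7 V = 12 lies in [11, 13]  yes
#8 V = 12 = 12 (first disjunct)  yes
#9 3Q + 4S = 3(14) + 4(10) = 82  yes
#10 T - W = 7 - 16 = -9, not -8  no
#11 R + W = 16 + 16 = 32; 32 ≤ 32  yes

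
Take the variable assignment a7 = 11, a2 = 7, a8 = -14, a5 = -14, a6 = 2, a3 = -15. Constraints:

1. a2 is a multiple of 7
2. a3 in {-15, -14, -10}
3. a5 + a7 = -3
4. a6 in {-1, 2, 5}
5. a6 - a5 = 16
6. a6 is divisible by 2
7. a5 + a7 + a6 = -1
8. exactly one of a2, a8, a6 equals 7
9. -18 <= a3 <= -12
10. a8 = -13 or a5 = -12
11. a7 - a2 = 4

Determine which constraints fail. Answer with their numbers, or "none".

1. 7 / 7 = 1, so 7 divides 7 — satisfied.
2. a3 = -15 is in {-15, -14, -10} — satisfied.
3. a5 + a7 = -14 + 11 = -3 — satisfied.
4. a6 = 2 is in {-1, 2, 5} — satisfied.
5. a6 - a5 = 2 - (-14) = 16 — satisfied.
6. 2 / 2 = 1, so 2 divides 2 — satisfied.
7. a5 + a7 + a6 = -14 + 11 + 2 = -1 — satisfied.
8. a2=7, a8=-14, a6=2; 1 of them equals 7 — satisfied.
9. a3 = -15 lies in [-18, -12] — satisfied.
10. a8 = -14 ≠ -13 and a5 = -14 ≠ -12; both disjuncts false — violated.
11. a7 - a2 = 11 - 7 = 4 — satisfied.

The assignment fails constraint 10.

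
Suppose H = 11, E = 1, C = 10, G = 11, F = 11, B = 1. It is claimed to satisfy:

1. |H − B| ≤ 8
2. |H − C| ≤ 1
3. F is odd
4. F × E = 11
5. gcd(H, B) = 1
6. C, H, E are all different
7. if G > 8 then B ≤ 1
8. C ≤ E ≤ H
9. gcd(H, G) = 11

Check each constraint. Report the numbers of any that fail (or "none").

1. |11 − 1| = 10; 10 > 8, exceeds bound 8 — does not hold.
2. |11 − 10| = 1; 1 ≤ 1 — holds.
3. F = 11 is odd — holds.
4. F × E = 11 × 1 = 11 — holds.
5. gcd(11, 1) = 1 — holds.
6. values 10, 11, 1 are pairwise distinct — holds.
7. G = 11 > 8, so we need B ≤ 1; B = 1 ≤ 1 — holds.
8. values 10, 1, 11; C = 10 is not ≤ E = 1 — does not hold.
9. gcd(11, 11) = 11 — holds.

No — constraints 1 and 8 are not satisfied.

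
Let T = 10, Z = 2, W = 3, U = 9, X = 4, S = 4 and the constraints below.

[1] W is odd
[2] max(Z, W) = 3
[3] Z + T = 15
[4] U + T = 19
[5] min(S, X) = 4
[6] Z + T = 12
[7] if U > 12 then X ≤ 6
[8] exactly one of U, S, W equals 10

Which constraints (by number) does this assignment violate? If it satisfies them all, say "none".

Violated: 3, 8.

[1] W = 3 is odd — holds.
[2] max(2, 3) = 3 — holds.
[3] Z + T = 2 + 10 = 12, not 15 — does not hold.
[4] U + T = 9 + 10 = 19 — holds.
[5] min(4, 4) = 4 — holds.
[6] Z + T = 2 + 10 = 12 — holds.
[7] U = 9, not > 12; antecedent false, conditional vacuously true — holds.
[8] U=9, S=4, W=3; 0 of them equal 10, not exactly one — does not hold.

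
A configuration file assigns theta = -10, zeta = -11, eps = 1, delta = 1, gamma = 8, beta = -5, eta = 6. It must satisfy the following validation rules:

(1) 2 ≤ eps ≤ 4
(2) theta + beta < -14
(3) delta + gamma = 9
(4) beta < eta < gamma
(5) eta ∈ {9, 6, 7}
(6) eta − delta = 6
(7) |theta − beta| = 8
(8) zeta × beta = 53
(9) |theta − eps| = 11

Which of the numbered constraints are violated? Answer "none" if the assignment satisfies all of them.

No — constraints 1, 6, 7, and 8 are not satisfied.

(1) eps = 1 is outside [2, 4] — violated.
(2) theta + beta = -10 + (-5) = -15; -15 < -14 — OK.
(3) delta + gamma = 1 + 8 = 9 — OK.
(4) values -5 < 6 < 8 — OK.
(5) eta = 6 is in {9, 6, 7} — OK.
(6) eta − delta = 6 − 1 = 5, not 6 — violated.
(7) |-10 − (-5)| = 5, not 8 — violated.
(8) zeta × beta = -11 × (-5) = 55, not 53 — violated.
(9) |-10 − 1| = 11 — OK.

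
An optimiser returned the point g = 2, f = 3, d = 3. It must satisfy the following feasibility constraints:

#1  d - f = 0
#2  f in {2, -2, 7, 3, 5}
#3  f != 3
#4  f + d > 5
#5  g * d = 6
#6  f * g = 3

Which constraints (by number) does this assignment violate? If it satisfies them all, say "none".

#1 d - f = 3 - 3 = 0 — OK.
#2 f = 3 is in {2, -2, 7, 3, 5} — OK.
#3 f = 3, but 3 is required to differ — violated.
#4 f + d = 3 + 3 = 6; 6 > 5 — OK.
#5 g * d = 2 * 3 = 6 — OK.
#6 f * g = 3 * 2 = 6, not 3 — violated.

Constraints 3 and 6 are violated.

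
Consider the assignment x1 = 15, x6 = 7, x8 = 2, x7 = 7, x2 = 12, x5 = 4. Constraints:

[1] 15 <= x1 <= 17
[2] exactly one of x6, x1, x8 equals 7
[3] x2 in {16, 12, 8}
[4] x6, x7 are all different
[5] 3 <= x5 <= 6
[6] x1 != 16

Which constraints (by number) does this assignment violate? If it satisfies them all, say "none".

[1] x1 = 15 lies in [15, 17] — holds.
[2] x6=7, x1=15, x8=2; 1 of them equals 7 — holds.
[3] x2 = 12 is in {16, 12, 8} — holds.
[4] x6 = x7 = 7, not all different — fails.
[5] x5 = 4 lies in [3, 6] — holds.
[6] x1 = 15, and 15 ≠ 16 — holds.

The assignment fails constraint 4.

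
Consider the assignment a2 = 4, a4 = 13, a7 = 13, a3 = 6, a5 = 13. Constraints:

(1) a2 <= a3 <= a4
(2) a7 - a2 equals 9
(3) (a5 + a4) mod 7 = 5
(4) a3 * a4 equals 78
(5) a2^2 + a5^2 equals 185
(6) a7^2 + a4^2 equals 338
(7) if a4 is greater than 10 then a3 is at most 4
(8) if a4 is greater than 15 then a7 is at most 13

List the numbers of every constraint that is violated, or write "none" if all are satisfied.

No — constraint 7 is not satisfied.

(1) values 4 <= 6 <= 13  true
(2) a7 - a2 = 13 - 4 = 9  true
(3) a5 + a4 = 26; 26 mod 7 = 5  true
(4) a3 * a4 = 6 * 13 = 78  true
(5) a2^2 + a5^2 = 4^2 + 13^2 = 16 + 169 = 185  true
(6) a7^2 + a4^2 = 13^2 + 13^2 = 169 + 169 = 338  true
(7) a4 = 13 > 10, so we need a3 ≤ 4; but a3 = 6 > 4  false
(8) a4 = 13, not > 15; antecedent false, conditional vacuously true  true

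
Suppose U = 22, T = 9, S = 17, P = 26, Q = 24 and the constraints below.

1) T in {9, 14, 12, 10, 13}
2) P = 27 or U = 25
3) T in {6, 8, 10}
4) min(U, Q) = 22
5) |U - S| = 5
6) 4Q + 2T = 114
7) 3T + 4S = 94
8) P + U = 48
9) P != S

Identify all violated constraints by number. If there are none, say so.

No — constraints 2, 3, and 7 are not satisfied.

1) T = 9 is in {9, 14, 12, 10, 13}  OK
2) P = 26 ≠ 27 and U = 22 ≠ 25; both disjuncts false  FAIL
3) T = 9 is not in {6, 8, 10}  FAIL
4) min(22, 24) = 22  OK
5) |22 - 17| = 5  OK
6) 4Q + 2T = 4(24) + 2(9) = 114  OK
7) 3T + 4S = 3(9) + 4(17) = 95, not 94  FAIL
8) P + U = 26 + 22 = 48  OK
9) P = 26, S = 17; distinct  OK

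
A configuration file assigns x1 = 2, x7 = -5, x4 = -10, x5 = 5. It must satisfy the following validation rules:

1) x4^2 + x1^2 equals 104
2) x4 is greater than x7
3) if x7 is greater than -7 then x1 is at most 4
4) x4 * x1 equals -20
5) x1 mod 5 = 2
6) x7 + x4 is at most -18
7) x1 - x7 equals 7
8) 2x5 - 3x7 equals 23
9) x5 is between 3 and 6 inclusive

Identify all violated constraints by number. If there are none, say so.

1) x4^2 + x1^2 = (-10)^2 + 2^2 = 100 + 4 = 104 — OK.
2) x4 = -10, x7 = -5; -10 ≤ -5 (want >) — violated.
3) x7 = -5 > -7, so we need x1 ≤ 4; x1 = 2 ≤ 4 — OK.
4) x4 * x1 = -10 * 2 = -20 — OK.
5) 2 mod 5 = 2 — OK.
6) x7 + x4 = -5 + (-10) = -15; -15 > -18, bound -18 not met — violated.
7) x1 - x7 = 2 - (-5) = 7 — OK.
8) 2x5 - 3x7 = 2(5) - 3(-5) = 25, not 23 — violated.
9) x5 = 5 lies in [3, 6] — OK.

Constraints 2, 6, and 8 are violated.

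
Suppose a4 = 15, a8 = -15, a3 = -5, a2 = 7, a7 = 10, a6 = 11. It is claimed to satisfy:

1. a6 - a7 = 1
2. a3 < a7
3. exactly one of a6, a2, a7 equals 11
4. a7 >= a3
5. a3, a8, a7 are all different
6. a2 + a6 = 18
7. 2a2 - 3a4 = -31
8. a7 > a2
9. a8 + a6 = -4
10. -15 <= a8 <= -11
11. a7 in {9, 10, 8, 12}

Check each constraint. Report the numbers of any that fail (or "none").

1. a6 - a7 = 11 - 10 = 1  yes
2. a3 = -5, a7 = 10; -5 < 10  yes
3. a6=11, a2=7, a7=10; 1 of them equals 11  yes
4. a7 = 10, a3 = -5; 10 ≥ -5  yes
5. values -5, -15, 10 are pairwise distinct  yes
6. a2 + a6 = 7 + 11 = 18  yes
7. 2a2 - 3a4 = 2(7) - 3(15) = -31  yes
8. a7 = 10, a2 = 7; 10 > 7  yes
9. a8 + a6 = -15 + 11 = -4  yes
10. a8 = -15 lies in [-15, -11]  yes
11. a7 = 10 is in {9, 10, 8, 12}  yes

None — every constraint holds.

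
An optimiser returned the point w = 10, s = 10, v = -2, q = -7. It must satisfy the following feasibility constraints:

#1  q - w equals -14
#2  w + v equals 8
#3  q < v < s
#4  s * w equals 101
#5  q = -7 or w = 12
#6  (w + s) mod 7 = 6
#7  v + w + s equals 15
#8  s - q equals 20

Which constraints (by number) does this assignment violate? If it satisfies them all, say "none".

#1 q - w = -7 - 10 = -17, not -14 — does not hold.
#2 w + v = 10 + (-2) = 8 — holds.
#3 values -7 < -2 < 10 — holds.
#4 s * w = 10 * 10 = 100, not 101 — does not hold.
#5 q = -7 = -7 (first disjunct) — holds.
#6 w + s = 20; 20 mod 7 = 6 — holds.
#7 v + w + s = -2 + 10 + 10 = 18, not 15 — does not hold.
#8 s - q = 10 - (-7) = 17, not 20 — does not hold.

Violated: 1, 4, 7, and 8.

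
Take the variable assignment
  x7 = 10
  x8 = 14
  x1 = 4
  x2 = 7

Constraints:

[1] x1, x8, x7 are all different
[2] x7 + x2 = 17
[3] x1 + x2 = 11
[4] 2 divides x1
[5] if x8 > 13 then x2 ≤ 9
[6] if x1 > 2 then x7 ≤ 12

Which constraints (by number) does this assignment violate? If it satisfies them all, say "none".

[1] values 4, 14, 10 are pairwise distinct — holds.
[2] x7 + x2 = 10 + 7 = 17 — holds.
[3] x1 + x2 = 4 + 7 = 11 — holds.
[4] 4 / 2 = 2, so 2 divides 4 — holds.
[5] x8 = 14 > 13, so we need x2 ≤ 9; x2 = 7 ≤ 9 — holds.
[6] x1 = 4 > 2, so we need x7 ≤ 12; x7 = 10 ≤ 12 — holds.

The assignment satisfies every constraint.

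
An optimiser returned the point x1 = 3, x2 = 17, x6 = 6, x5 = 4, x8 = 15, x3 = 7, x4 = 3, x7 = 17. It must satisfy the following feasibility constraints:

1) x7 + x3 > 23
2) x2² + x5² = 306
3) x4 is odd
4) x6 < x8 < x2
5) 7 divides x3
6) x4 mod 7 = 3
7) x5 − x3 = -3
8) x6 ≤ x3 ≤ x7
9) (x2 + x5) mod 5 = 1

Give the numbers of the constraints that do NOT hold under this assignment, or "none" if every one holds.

No — constraint 2 is not satisfied.

1) x7 + x3 = 17 + 7 = 24; 24 > 23 — holds.
2) x2² + x5² = 17² + 4² = 289 + 16 = 305, not 306 — fails.
3) x4 = 3 is odd — holds.
4) values 6 < 15 < 17 — holds.
5) 7 / 7 = 1, so 7 divides 7 — holds.
6) 3 mod 7 = 3 — holds.
7) x5 − x3 = 4 − 7 = -3 — holds.
8) values 6 ≤ 7 ≤ 17 — holds.
9) x2 + x5 = 21; 21 mod 5 = 1 — holds.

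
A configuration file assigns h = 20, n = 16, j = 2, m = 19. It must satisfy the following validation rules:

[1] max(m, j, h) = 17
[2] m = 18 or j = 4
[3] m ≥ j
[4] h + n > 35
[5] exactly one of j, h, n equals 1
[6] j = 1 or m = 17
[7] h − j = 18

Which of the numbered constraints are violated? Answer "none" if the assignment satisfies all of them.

The assignment fails constraints 1, 2, 5, and 6.

[1] max(19, 2, 20) = 20, not 17 — violated.
[2] m = 19 ≠ 18 and j = 2 ≠ 4; both disjuncts false — violated.
[3] m = 19, j = 2; 19 ≥ 2 — OK.
[4] h + n = 20 + 16 = 36; 36 > 35 — OK.
[5] j=2, h=20, n=16; 0 of them equal 1, not exactly one — violated.
[6] j = 2 ≠ 1 and m = 19 ≠ 17; both disjuncts false — violated.
[7] h − j = 20 − 2 = 18 — OK.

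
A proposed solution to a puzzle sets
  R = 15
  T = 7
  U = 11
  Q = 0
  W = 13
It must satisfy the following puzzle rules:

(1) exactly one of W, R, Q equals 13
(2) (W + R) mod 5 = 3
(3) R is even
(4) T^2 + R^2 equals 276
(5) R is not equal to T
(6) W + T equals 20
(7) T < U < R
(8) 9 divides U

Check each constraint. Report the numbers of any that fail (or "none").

(1) W=13, R=15, Q=0; 1 of them equals 13 — satisfied.
(2) W + R = 28; 28 mod 5 = 3 — satisfied.
(3) R = 15 is odd — violated.
(4) T^2 + R^2 = 7^2 + 15^2 = 49 + 225 = 274, not 276 — violated.
(5) R = 15, T = 7; distinct — satisfied.
(6) W + T = 13 + 7 = 20 — satisfied.
(7) values 7 < 11 < 15 — satisfied.
(8) 11 = 9*1 + 2, so 9 does not divide 11 — violated.

Constraints 3, 4, and 8 are violated.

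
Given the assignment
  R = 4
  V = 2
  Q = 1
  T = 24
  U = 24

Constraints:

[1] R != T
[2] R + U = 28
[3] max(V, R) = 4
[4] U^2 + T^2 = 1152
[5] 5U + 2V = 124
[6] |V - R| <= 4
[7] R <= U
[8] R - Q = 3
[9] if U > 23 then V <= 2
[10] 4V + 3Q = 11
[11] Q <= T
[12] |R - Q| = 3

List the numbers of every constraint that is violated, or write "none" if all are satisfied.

[1] R = 4, T = 24; distinct — holds.
[2] R + U = 4 + 24 = 28 — holds.
[3] max(2, 4) = 4 — holds.
[4] U^2 + T^2 = 24^2 + 24^2 = 576 + 576 = 1152 — holds.
[5] 5U + 2V = 5(24) + 2(2) = 124 — holds.
[6] |2 - 4| = 2; 2 ≤ 4 — holds.
[7] R = 4, U = 24; 4 ≤ 24 — holds.
[8] R - Q = 4 - 1 = 3 — holds.
[9] U = 24 > 23, so we need V ≤ 2; V = 2 ≤ 2 — holds.
[10] 4V + 3Q = 4(2) + 3(1) = 11 — holds.
[11] Q = 1, T = 24; 1 ≤ 24 — holds.
[12] |4 - 1| = 3 — holds.

All constraints are satisfied.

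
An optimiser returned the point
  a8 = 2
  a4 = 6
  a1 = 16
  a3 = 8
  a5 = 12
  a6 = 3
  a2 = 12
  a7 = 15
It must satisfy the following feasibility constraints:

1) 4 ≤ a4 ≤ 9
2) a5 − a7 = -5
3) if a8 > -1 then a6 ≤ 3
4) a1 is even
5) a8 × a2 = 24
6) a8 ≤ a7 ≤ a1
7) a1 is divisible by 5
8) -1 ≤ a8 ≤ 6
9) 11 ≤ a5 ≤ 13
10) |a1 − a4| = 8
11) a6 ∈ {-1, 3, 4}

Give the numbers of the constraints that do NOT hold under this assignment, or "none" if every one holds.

1) a4 = 6 lies in [4, 9] — satisfied.
2) a5 − a7 = 12 − 15 = -3, not -5 — violated.
3) a8 = 2 > -1, so we need a6 ≤ 3; a6 = 3 ≤ 3 — satisfied.
4) a1 = 16 is even — satisfied.
5) a8 × a2 = 2 × 12 = 24 — satisfied.
6) values 2 ≤ 15 ≤ 16 — satisfied.
7) 16 = 5×3 + 1, so 5 does not divide 16 — violated.
8) a8 = 2 lies in [-1, 6] — satisfied.
9) a5 = 12 lies in [11, 13] — satisfied.
10) |16 − 6| = 10, not 8 — violated.
11) a6 = 3 is in {-1, 3, 4} — satisfied.

No — constraints 2, 7, 10 are not satisfied.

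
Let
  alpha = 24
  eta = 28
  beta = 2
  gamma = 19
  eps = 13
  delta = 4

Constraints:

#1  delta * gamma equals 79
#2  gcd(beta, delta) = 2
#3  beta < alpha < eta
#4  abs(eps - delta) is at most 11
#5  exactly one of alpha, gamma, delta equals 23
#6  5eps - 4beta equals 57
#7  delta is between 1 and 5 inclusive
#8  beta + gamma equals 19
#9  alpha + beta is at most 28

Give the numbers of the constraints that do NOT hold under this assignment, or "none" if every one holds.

#1 delta * gamma = 4 * 19 = 76, not 79  FAIL
#2 gcd(2, 4) = 2  OK
#3 values 2 < 24 < 28  OK
#4 abs(13 - 4) = 9; 9 ≤ 11  OK
#5 alpha=24, gamma=19, delta=4; 0 of them equal 23, not exactly one  FAIL
#6 5eps - 4beta = 5(13) - 4(2) = 57  OK
#7 delta = 4 lies in [1, 5]  OK
#8 beta + gamma = 2 + 19 = 21, not 19  FAIL
#9 alpha + beta = 24 + 2 = 26; 26 ≤ 28  OK

No — constraints 1, 5, and 8 are not satisfied.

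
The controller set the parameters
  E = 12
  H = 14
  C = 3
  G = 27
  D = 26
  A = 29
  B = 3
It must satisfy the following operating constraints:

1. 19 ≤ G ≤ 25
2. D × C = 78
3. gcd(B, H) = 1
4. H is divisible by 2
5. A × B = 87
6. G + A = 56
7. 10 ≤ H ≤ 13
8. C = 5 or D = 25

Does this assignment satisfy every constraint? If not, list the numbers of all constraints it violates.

1. G = 27 is outside [19, 25] — fails.
2. D × C = 26 × 3 = 78 — holds.
3. gcd(3, 14) = 1 — holds.
4. 14 / 2 = 7, so 2 divides 14 — holds.
5. A × B = 29 × 3 = 87 — holds.
6. G + A = 27 + 29 = 56 — holds.
7. H = 14 is outside [10, 13] — fails.
8. C = 3 ≠ 5 and D = 26 ≠ 25; both disjuncts false — fails.

Constraints 1, 7, 8 do not hold.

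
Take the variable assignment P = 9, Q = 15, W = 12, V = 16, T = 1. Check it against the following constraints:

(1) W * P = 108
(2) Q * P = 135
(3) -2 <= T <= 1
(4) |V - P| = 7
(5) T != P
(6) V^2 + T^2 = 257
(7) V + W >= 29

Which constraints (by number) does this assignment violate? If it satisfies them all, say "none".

Constraint 7 does not hold.

(1) W * P = 12 * 9 = 108 — holds.
(2) Q * P = 15 * 9 = 135 — holds.
(3) T = 1 lies in [-2, 1] — holds.
(4) |16 - 9| = 7 — holds.
(5) T = 1, P = 9; distinct — holds.
(6) V^2 + T^2 = 16^2 + 1^2 = 256 + 1 = 257 — holds.
(7) V + W = 16 + 12 = 28; 28 < 29, bound 29 not met — does not hold.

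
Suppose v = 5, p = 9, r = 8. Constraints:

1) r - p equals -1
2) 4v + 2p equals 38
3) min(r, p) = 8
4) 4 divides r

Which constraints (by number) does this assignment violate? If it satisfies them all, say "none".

1) r - p = 8 - 9 = -1  holds
2) 4v + 2p = 4(5) + 2(9) = 38  holds
3) min(8, 9) = 8  holds
4) 8 / 4 = 2, so 4 divides 8  holds

Yes — all constraints hold.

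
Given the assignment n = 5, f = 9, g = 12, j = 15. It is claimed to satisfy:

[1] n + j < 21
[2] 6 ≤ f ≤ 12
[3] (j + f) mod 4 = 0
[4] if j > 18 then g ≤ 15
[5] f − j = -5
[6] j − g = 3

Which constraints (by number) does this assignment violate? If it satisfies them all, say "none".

Constraint 5 is violated.

[1] n + j = 5 + 15 = 20; 20 < 21 — OK.
[2] f = 9 lies in [6, 12] — OK.
[3] j + f = 24; 24 mod 4 = 0 — OK.
[4] j = 15, not > 18; antecedent false, conditional vacuously true — OK.
[5] f − j = 9 − 15 = -6, not -5 — violated.
[6] j − g = 15 − 12 = 3 — OK.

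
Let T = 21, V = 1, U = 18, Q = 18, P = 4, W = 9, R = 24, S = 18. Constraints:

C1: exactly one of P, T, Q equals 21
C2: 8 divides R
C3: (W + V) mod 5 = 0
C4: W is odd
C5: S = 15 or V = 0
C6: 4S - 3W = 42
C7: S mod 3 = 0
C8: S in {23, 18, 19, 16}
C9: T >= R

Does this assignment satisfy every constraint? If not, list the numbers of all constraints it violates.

C1: P=4, T=21, Q=18; 1 of them equals 21  OK
C2: 24 / 8 = 3, so 8 divides 24  OK
C3: W + V = 10; 10 mod 5 = 0  OK
C4: W = 9 is odd  OK
C5: S = 18 ≠ 15 and V = 1 ≠ 0; both disjuncts false  FAIL
C6: 4S - 3W = 4(18) - 3(9) = 45, not 42  FAIL
C7: 18 mod 3 = 0  OK
C8: S = 18 is in {23, 18, 19, 16}  OK
C9: T = 21, R = 24; 21 < 24 (want ≥)  FAIL

No — constraints 5, 6, and 9 are not satisfied.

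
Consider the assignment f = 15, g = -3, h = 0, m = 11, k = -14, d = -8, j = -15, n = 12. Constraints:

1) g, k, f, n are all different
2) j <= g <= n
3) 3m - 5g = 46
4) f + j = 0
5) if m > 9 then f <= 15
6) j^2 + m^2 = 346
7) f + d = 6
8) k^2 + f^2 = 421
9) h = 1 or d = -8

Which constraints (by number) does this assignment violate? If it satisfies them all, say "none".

No — constraints 3 and 7 are not satisfied.

1) values -3, -14, 15, 12 are pairwise distinct  ✓
2) values -15 <= -3 <= 12  ✓
3) 3m - 5g = 3(11) - 5(-3) = 48, not 46  ✗
4) f + j = 15 + (-15) = 0  ✓
5) m = 11 > 9, so we need f ≤ 15; f = 15 ≤ 15  ✓
6) j^2 + m^2 = (-15)^2 + 11^2 = 225 + 121 = 346  ✓
7) f + d = 15 + (-8) = 7, not 6  ✗
8) k^2 + f^2 = (-14)^2 + 15^2 = 196 + 225 = 421  ✓
9) h = 0 ≠ 1, but d = -8 = -8 (second disjunct)  ✓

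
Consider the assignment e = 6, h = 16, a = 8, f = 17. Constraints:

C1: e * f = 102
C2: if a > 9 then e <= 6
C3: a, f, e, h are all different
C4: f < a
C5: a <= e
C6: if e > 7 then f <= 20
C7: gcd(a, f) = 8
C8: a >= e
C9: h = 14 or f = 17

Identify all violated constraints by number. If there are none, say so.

Constraints 4, 5, 7 are violated.

C1: e * f = 6 * 17 = 102 — satisfied.
C2: a = 8, not > 9; antecedent false, conditional vacuously true — satisfied.
C3: values 8, 17, 6, 16 are pairwise distinct — satisfied.
C4: f = 17, a = 8; 17 ≥ 8 (want <) — violated.
C5: a = 8, e = 6; 8 > 6 (want ≤) — violated.
C6: e = 6, not > 7; antecedent false, conditional vacuously true — satisfied.
C7: gcd(8, 17) = 1, not 8 — violated.
C8: a = 8, e = 6; 8 ≥ 6 — satisfied.
C9: h = 16 ≠ 14, but f = 17 = 17 (second disjunct) — satisfied.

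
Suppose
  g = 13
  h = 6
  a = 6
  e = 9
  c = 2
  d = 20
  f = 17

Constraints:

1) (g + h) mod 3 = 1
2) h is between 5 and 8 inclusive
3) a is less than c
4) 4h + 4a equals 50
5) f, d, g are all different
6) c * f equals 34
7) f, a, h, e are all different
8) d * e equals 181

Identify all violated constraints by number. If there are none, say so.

No — constraints 3, 4, 7, 8 are not satisfied.

1) g + h = 19; 19 mod 3 = 1  ✔
2) h = 6 lies in [5, 8]  ✔
3) a = 6, c = 2; 6 ≥ 2 (want <)  ✘
4) 4h + 4a = 4(6) + 4(6) = 48, not 50  ✘
5) values 17, 20, 13 are pairwise distinct  ✔
6) c * f = 2 * 17 = 34  ✔
7) a = h = 6, not all different  ✘
8) d * e = 20 * 9 = 180, not 181  ✘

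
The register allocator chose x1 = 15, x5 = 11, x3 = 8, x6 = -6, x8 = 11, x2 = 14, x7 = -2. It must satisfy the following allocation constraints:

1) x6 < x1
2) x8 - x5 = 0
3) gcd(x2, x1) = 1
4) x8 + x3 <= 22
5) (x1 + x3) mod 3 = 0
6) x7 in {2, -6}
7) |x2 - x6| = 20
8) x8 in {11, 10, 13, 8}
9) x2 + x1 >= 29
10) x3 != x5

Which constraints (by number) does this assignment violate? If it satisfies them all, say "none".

1) x6 = -6, x1 = 15; -6 < 15 — satisfied.
2) x8 - x5 = 11 - 11 = 0 — satisfied.
3) gcd(14, 15) = 1 — satisfied.
4) x8 + x3 = 11 + 8 = 19; 19 ≤ 22 — satisfied.
5) x1 + x3 = 23; 23 mod 3 = 2, not 0 — violated.
6) x7 = -2 is not in {2, -6} — violated.
7) |14 - (-6)| = 20 — satisfied.
8) x8 = 11 is in {11, 10, 13, 8} — satisfied.
9) x2 + x1 = 14 + 15 = 29; 29 ≥ 29 — satisfied.
10) x3 = 8, x5 = 11; distinct — satisfied.

Constraints 5 and 6 do not hold.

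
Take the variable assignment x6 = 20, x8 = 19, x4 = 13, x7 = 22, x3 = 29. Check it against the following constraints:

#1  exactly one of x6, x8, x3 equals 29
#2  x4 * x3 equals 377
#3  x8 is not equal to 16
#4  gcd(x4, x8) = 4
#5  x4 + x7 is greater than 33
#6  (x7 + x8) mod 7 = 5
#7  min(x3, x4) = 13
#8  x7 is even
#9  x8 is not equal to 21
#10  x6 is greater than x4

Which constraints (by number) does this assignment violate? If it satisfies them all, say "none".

Constraints 4, 6 do not hold.

#1 x6=20, x8=19, x3=29; 1 of them equals 29  ✓
#2 x4 * x3 = 13 * 29 = 377  ✓
#3 x8 = 19, and 19 ≠ 16  ✓
#4 gcd(13, 19) = 1, not 4  ✗
#5 x4 + x7 = 13 + 22 = 35; 35 > 33  ✓
#6 x7 + x8 = 41; 41 mod 7 = 6, not 5  ✗
#7 min(29, 13) = 13  ✓
#8 x7 = 22 is even  ✓
#9 x8 = 19, and 19 ≠ 21  ✓
#10 x6 = 20, x4 = 13; 20 > 13  ✓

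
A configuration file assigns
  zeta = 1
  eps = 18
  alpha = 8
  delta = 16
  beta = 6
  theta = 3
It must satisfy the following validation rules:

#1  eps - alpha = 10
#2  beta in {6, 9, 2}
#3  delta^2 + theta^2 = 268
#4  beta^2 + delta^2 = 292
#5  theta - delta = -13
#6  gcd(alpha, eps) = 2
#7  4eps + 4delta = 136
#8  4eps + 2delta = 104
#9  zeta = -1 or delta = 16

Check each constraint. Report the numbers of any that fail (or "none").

#1 eps - alpha = 18 - 8 = 10  OK
#2 beta = 6 is in {6, 9, 2}  OK
#3 delta^2 + theta^2 = 16^2 + 3^2 = 256 + 9 = 265, not 268  FAIL
#4 beta^2 + delta^2 = 6^2 + 16^2 = 36 + 256 = 292  OK
#5 theta - delta = 3 - 16 = -13  OK
#6 gcd(8, 18) = 2  OK
#7 4eps + 4delta = 4(18) + 4(16) = 136  OK
#8 4eps + 2delta = 4(18) + 2(16) = 104  OK
#9 zeta = 1 ≠ -1, but delta = 16 = 16 (second disjunct)  OK

Constraint 3 does not hold.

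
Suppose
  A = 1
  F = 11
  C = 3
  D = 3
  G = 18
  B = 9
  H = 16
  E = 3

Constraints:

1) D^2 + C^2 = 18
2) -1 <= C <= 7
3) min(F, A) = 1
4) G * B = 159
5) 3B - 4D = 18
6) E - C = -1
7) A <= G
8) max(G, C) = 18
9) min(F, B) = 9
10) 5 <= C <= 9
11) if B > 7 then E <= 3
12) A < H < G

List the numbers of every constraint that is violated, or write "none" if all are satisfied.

No — constraints 4, 5, 6, 10 are not satisfied.

1) D^2 + C^2 = 3^2 + 3^2 = 9 + 9 = 18 — holds.
2) C = 3 lies in [-1, 7] — holds.
3) min(11, 1) = 1 — holds.
4) G * B = 18 * 9 = 162, not 159 — does not hold.
5) 3B - 4D = 3(9) - 4(3) = 15, not 18 — does not hold.
6) E - C = 3 - 3 = 0, not -1 — does not hold.
7) A = 1, G = 18; 1 ≤ 18 — holds.
8) max(18, 3) = 18 — holds.
9) min(11, 9) = 9 — holds.
10) C = 3 is outside [5, 9] — does not hold.
11) B = 9 > 7, so we need E ≤ 3; E = 3 ≤ 3 — holds.
12) values 1 < 16 < 18 — holds.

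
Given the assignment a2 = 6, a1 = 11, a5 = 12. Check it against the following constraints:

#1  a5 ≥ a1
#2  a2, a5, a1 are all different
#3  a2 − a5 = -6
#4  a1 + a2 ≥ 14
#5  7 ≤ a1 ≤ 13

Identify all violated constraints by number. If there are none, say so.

No violations.

#1 a5 = 12, a1 = 11; 12 ≥ 11 — OK.
#2 values 6, 12, 11 are pairwise distinct — OK.
#3 a2 − a5 = 6 − 12 = -6 — OK.
#4 a1 + a2 = 11 + 6 = 17; 17 ≥ 14 — OK.
#5 a1 = 11 lies in [7, 13] — OK.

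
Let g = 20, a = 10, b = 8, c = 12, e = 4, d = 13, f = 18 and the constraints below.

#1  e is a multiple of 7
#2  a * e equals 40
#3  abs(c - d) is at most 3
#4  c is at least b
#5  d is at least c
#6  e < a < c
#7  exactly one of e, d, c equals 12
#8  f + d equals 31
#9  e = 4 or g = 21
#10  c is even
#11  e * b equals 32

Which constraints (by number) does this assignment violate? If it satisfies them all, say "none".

No — constraint 1 is not satisfied.

#1 4 = 7*0 + 4, so 7 does not divide 4 — violated.
#2 a * e = 10 * 4 = 40 — satisfied.
#3 abs(12 - 13) = 1; 1 ≤ 3 — satisfied.
#4 c = 12, b = 8; 12 ≥ 8 — satisfied.
#5 d = 13, c = 12; 13 ≥ 12 — satisfied.
#6 values 4 < 10 < 12 — satisfied.
#7 e=4, d=13, c=12; 1 of them equals 12 — satisfied.
#8 f + d = 18 + 13 = 31 — satisfied.
#9 e = 4 = 4 (first disjunct) — satisfied.
#10 c = 12 is even — satisfied.
#11 e * b = 4 * 8 = 32 — satisfied.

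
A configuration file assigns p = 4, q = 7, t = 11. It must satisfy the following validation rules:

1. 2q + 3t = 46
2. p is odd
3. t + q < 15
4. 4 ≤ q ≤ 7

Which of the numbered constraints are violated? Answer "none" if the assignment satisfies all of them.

Constraints 1, 2, and 3 are violated.

1. 2q + 3t = 2(7) + 3(11) = 47, not 46 — violated.
2. p = 4 is even — violated.
3. t + q = 11 + 7 = 18; 18 ≥ 15, bound 15 not met — violated.
4. q = 7 lies in [4, 7] — satisfied.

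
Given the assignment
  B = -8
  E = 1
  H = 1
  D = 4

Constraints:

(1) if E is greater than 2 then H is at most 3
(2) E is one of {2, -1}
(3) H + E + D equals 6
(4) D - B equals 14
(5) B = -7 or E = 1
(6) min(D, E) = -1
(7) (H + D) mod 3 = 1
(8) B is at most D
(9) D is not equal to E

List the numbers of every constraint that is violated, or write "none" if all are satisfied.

No — constraints 2, 4, 6, 7 are not satisfied.

(1) E = 1, not > 2; antecedent false, conditional vacuously true  true
(2) E = 1 is not in {2, -1}  false
(3) H + E + D = 1 + 1 + 4 = 6  true
(4) D - B = 4 - (-8) = 12, not 14  false
(5) B = -8 ≠ -7, but E = 1 = 1 (second disjunct)  true
(6) min(4, 1) = 1, not -1  false
(7) H + D = 5; 5 mod 3 = 2, not 1  false
(8) B = -8, D = 4; -8 ≤ 4  true
(9) D = 4, E = 1; distinct  true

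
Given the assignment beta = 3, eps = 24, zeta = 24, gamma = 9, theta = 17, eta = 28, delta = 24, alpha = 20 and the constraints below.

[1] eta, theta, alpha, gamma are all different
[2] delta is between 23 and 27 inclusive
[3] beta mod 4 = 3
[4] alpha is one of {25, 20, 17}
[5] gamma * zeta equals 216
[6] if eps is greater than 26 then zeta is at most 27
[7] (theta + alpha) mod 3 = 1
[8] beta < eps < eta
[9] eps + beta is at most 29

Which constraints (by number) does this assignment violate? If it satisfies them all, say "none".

[1] values 28, 17, 20, 9 are pairwise distinct — holds.
[2] delta = 24 lies in [23, 27] — holds.
[3] 3 mod 4 = 3 — holds.
[4] alpha = 20 is in {25, 20, 17} — holds.
[5] gamma * zeta = 9 * 24 = 216 — holds.
[6] eps = 24, not > 26; antecedent false, conditional vacuously true — holds.
[7] theta + alpha = 37; 37 mod 3 = 1 — holds.
[8] values 3 < 24 < 28 — holds.
[9] eps + beta = 24 + 3 = 27; 27 ≤ 29 — holds.

None — every constraint holds.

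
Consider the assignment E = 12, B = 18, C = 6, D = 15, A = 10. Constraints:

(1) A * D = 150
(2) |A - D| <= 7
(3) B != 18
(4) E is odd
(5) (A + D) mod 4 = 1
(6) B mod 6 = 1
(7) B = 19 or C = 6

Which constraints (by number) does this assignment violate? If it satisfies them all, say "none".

(1) A * D = 10 * 15 = 150  yes
(2) |10 - 15| = 5; 5 ≤ 7  yes
(3) B = 18, but 18 is required to differ  no
(4) E = 12 is even  no
(5) A + D = 25; 25 mod 4 = 1  yes
(6) 18 mod 6 = 0, not 1  no
(7) B = 18 ≠ 19, but C = 6 = 6 (second disjunct)  yes

Violated: 3, 4, and 6.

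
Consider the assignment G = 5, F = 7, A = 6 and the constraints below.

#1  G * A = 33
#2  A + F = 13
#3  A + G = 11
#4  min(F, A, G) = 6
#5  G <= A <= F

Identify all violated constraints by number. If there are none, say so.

No — constraints 1 and 4 are not satisfied.

#1 G * A = 5 * 6 = 30, not 33  ✘
#2 A + F = 6 + 7 = 13  ✔
#3 A + G = 6 + 5 = 11  ✔
#4 min(7, 6, 5) = 5, not 6  ✘
#5 values 5 <= 6 <= 7  ✔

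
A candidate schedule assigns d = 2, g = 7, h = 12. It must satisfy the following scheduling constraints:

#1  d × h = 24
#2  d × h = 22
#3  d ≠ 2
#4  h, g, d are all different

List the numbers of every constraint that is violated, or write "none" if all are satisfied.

No — constraints 2, 3 are not satisfied.

#1 d × h = 2 × 12 = 24 — satisfied.
#2 d × h = 2 × 12 = 24, not 22 — violated.
#3 d = 2, but 2 is required to differ — violated.
#4 values 12, 7, 2 are pairwise distinct — satisfied.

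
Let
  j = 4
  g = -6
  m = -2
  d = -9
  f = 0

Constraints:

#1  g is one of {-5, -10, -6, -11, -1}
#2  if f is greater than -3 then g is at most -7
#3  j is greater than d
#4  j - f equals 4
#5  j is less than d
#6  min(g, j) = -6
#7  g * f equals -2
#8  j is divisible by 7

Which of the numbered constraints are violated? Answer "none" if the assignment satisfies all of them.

#1 g = -6 is in {-5, -10, -6, -11, -1}  ✓
#2 f = 0 > -3, so we need g ≤ -7; but g = -6 > -7  ✗
#3 j = 4, d = -9; 4 > -9  ✓
#4 j - f = 4 - 0 = 4  ✓
#5 j = 4, d = -9; 4 ≥ -9 (want <)  ✗
#6 min(-6, 4) = -6  ✓
#7 g * f = -6 * 0 = 0, not -2  ✗
#8 4 = 7*0 + 4, so 7 does not divide 4  ✗

Constraints 2, 5, 7, and 8 do not hold.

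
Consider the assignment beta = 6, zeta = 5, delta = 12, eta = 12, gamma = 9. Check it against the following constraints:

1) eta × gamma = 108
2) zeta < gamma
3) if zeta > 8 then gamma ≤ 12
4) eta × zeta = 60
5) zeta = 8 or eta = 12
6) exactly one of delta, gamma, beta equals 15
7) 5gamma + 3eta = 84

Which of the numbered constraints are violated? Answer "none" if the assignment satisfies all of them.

The assignment fails constraints 6 and 7.

1) eta × gamma = 12 × 9 = 108  yes
2) zeta = 5, gamma = 9; 5 < 9  yes
3) zeta = 5, not > 8; antecedent false, conditional vacuously true  yes
4) eta × zeta = 12 × 5 = 60  yes
5) zeta = 5 ≠ 8, but eta = 12 = 12 (second disjunct)  yes
6) delta=12, gamma=9, beta=6; 0 of them equal 15, not exactly one  no
7) 5gamma + 3eta = 5(9) + 3(12) = 81, not 84  no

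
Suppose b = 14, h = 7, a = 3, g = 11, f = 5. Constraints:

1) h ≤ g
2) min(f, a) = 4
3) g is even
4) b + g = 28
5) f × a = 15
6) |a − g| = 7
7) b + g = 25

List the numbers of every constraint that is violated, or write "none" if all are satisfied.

Constraints 2, 3, 4, 6 are violated.

1) h = 7, g = 11; 7 ≤ 11 — holds.
2) min(5, 3) = 3, not 4 — does not hold.
3) g = 11 is odd — does not hold.
4) b + g = 14 + 11 = 25, not 28 — does not hold.
5) f × a = 5 × 3 = 15 — holds.
6) |3 − 11| = 8, not 7 — does not hold.
7) b + g = 14 + 11 = 25 — holds.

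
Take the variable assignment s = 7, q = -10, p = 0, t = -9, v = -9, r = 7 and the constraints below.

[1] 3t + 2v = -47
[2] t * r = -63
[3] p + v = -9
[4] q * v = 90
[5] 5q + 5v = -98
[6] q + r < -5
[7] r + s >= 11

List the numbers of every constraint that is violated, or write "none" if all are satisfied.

Constraints 1, 5, 6 are violated.

[1] 3t + 2v = 3(-9) + 2(-9) = -45, not -47  fails
[2] t * r = -9 * 7 = -63  holds
[3] p + v = 0 + (-9) = -9  holds
[4] q * v = -10 * (-9) = 90  holds
[5] 5q + 5v = 5(-10) + 5(-9) = -95, not -98  fails
[6] q + r = -10 + 7 = -3; -3 ≥ -5, bound -5 not met  fails
[7] r + s = 7 + 7 = 14; 14 ≥ 11  holds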